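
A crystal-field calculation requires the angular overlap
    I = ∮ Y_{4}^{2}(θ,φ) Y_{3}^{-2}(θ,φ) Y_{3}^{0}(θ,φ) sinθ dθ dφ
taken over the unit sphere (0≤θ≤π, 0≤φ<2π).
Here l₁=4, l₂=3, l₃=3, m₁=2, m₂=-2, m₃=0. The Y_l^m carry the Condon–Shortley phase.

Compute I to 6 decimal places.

-0.044418

Rules hold: Σm=0, L=10 even, 1≤3≤7.
N = 9·7·7 = 441
Δ = 4!·4!·2!/11! = 1/34650
Racah Σ t=1..3: t=1:−1/72 t=2:+1/16 t=3:−1/72 = 5/144
⇒ 3j(4 3 3; 0 0 0)² = 2/77, sgn -1
Racah Σ t=0..1: t=0:+1/96 t=1:−1/72 = -1/288
⇒ 3j(4 3 3; 2 -2 0)² = 1/462, sgn +1
4πI² = N·(3j₀)²·(3jₘ)² = 3/121
I = -1·√(0.0247934/4π) = -0.04441841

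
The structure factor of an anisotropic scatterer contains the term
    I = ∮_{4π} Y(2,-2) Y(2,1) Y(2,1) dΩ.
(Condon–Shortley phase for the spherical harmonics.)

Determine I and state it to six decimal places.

Rules hold: Σm=0, L=6 even, 0≤2≤4.
N = 5·5·5 = 125
Δ = 2!·2!·2!/7! = 1/630
Racah Σ t=0..2: t=0:+1/8 t=1:−1/1 t=2:+1/8 = -3/4
⇒ 3j(2 2 2; 0 0 0)² = 2/35, sgn -1
Racah Σ t=2..2: t=2:+1/4 = 1/4
⇒ 3j(2 2 2; -2 1 1)² = 3/35, sgn -1
4πI² = N·(3j₀)²·(3jₘ)² = 30/49
I = +1·√(0.612245/4π) = 0.22072812

0.220728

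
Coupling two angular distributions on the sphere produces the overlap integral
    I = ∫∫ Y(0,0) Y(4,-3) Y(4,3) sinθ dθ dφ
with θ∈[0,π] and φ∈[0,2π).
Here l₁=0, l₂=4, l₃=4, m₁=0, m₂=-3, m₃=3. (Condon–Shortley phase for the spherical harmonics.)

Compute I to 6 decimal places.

-0.282095

m-sum 0 ✓  L=8 even ✓  4≤4≤4 ✓
Π(2lᵢ+1) = 1×9×9 = 81
triangle coeff Δ(0,4,4) = 1/9
Σ_t [0,0]: t=0:+1/576 = 1/576
(3j)²=1/9 [(0 4 4; 0 0 0)], sign=+1
Σ_t [0,0]: t=0:+1/5040 = 1/5040
(3j)²=1/9 [(0 4 4; 0 -3 3)], sign=-1
⇒ 4πI² = 1/1
I = (-1)√(1/1/(4π)) = -0.28209479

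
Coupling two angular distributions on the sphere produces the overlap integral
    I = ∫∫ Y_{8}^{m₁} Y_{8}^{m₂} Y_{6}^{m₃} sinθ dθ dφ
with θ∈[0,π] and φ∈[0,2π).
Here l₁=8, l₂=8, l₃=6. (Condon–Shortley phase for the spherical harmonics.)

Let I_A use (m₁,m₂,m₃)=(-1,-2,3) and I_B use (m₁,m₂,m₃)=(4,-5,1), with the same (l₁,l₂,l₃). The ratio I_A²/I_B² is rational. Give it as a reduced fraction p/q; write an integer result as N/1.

Same 8,8,6: normalisation and zero-m 3j drop out of the ratio.
A: Δ: 10! 6! 6! / 23! → 1/13742520792; sum: t=3:−1/783820800 t=4:+1/99532800 t=5:−1/82944000 t=6:+1/447897600 = -11/10450944000; 3j²(8 8 6; -1 -2 3) = Δ·Π!·Σ² = 81/96577  (sign +1)
B: Δ: 10! 6! 6! / 23! → 1/13742520792; sum: t=0:+1/6270566400 t=1:−1/627056640 t=2:+1/464486400 t=3:−1/2612736000 = 1/2985984000; 3j²(8 8 6; 4 -5 1) = Δ·Π!·Σ² = 63/29716  (sign -1)
I_A²/I_B² = (81/96577)/(63/29716) = 36/91

36/91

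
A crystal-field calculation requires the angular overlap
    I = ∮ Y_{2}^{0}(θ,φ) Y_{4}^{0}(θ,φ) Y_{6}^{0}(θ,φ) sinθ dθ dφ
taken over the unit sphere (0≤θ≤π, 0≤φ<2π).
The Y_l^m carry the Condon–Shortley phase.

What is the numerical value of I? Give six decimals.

Rules hold: Σm=0, L=12 even, 2≤6≤6.
N = 5·9·13 = 585
Δ = 0!·4!·8!/13! = 1/6435
Racah Σ t=0..0: t=0:+1/2304 = 1/2304
⇒ 3j(2 4 6; 0 0 0)² = 5/143, sgn +1
(m-triple is (0,0,0) — same symbol as above.)
4πI² = N·(3j₀)²·(3jₘ)² = 1125/1573
I = +1·√(0.715194/4π) = 0.23856513

0.238565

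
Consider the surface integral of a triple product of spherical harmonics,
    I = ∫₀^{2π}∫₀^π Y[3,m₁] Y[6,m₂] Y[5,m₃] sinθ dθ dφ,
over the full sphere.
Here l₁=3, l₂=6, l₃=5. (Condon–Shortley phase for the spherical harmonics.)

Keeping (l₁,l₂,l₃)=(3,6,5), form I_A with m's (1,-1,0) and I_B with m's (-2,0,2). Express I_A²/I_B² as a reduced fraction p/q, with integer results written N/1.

2/9

l's match ⇒ only the (l;m) 3-j factors differ between A and B.
A: triangle coeff Δ(3,6,5) = 1/675675; Σ_t [0,2]: t=0:+1/34560 t=1:−1/3456 t=2:+1/5760 = -1/11520; (3j)²=2/429 [(3 6 5; 1 -1 0)], sign=+1
B: triangle coeff Δ(3,6,5) = 1/675675; Σ_t [3,4]: t=3:−1/8640 t=4:+1/34560 = -1/11520; (3j)²=3/143 [(3 6 5; -2 0 2)], sign=+1
I_A²/I_B² = (2/429)/(3/143) = 2/9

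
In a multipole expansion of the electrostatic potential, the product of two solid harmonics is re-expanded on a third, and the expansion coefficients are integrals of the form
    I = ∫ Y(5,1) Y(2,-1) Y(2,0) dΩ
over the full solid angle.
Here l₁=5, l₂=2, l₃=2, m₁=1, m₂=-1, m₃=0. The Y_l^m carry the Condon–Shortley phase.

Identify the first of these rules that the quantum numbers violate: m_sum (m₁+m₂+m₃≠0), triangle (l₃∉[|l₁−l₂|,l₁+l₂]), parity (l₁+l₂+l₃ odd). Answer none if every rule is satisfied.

triangle

m₁+m₂+m₃ = 1 − 1 + 0 = 0  ✓
triangle: |5−2|=3 ≤ l₃=2 ≤ 5+2=7  ✗
parity: l₁+l₂+l₃ = 9 is odd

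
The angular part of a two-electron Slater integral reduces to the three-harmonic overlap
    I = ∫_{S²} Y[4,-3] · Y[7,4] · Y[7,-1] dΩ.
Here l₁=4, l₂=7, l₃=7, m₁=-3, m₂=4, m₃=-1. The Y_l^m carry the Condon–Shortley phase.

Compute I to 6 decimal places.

-0.140104

m-sum 0 ✓  L=18 even ✓  3≤7≤11 ✓
Π(2lᵢ+1) = 9×15×15 = 2025
triangle coeff Δ(4,7,7) = 1/58198140
Σ_t [0,4]: t=0:+1/17418240 t=1:−1/622080 t=2:+1/230400 t=3:−1/622080 t=4:+1/17418240 = 1/806400
(3j)²=2268/230945 [(4 7 7; 0 0 0)], sign=-1
Σ_t [3,4]: t=3:−1/11612160 t=4:+1/4354560 = 1/6967296
(3j)²=625/50388 [(4 7 7; -3 4 -1)], sign=+1
⇒ 4πI² = 47840625/193947611
I = (-1)√(47840625/193947611/(4π)) = -0.14010424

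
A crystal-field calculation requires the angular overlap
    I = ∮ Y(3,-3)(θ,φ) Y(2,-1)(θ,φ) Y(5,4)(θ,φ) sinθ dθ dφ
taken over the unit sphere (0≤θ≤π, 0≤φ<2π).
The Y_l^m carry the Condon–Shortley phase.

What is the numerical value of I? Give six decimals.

Rules hold: Σm=0, L=10 even, 1≤5≤5.
N = 7·5·11 = 385
Δ = 0!·6!·4!/11! = 1/2310
Racah Σ t=0..0: t=0:+1/144 = 1/144
⇒ 3j(3 2 5; 0 0 0)² = 10/231, sgn -1
Racah Σ t=0..0: t=0:+1/4320 = 1/4320
⇒ 3j(3 2 5; -3 -1 4)² = 2/55, sgn -1
4πI² = N·(3j₀)²·(3jₘ)² = 20/33
I = +1·√(0.606061/4π) = 0.21961050

0.219610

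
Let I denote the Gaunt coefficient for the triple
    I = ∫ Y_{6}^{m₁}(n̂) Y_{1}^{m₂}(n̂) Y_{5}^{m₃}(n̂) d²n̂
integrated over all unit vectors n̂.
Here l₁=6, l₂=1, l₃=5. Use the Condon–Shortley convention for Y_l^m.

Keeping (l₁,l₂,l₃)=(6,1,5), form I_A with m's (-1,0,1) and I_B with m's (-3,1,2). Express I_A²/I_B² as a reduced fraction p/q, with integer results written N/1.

35/36

Same 6,1,5: normalisation and zero-m 3j drop out of the ratio.
A: Δ: 2! 10! 0! / 13! → 1/858; sum: t=1:−1/17280 = -1/17280; 3j²(6 1 5; -1 0 1) = Δ·Π!·Σ² = 35/858  (sign -1)
B: Δ: 2! 10! 0! / 13! → 1/858; sum: t=2:+1/60480 = 1/60480; 3j²(6 1 5; -3 1 2) = Δ·Π!·Σ² = 6/143  (sign -1)
I_A²/I_B² = (35/858)/(6/143) = 35/36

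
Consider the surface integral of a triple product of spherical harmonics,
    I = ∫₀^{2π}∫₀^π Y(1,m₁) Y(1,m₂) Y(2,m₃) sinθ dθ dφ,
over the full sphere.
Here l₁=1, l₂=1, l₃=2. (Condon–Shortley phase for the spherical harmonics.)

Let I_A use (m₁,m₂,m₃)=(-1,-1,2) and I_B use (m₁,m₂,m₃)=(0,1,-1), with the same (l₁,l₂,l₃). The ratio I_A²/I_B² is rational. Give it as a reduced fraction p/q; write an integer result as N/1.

Shared (l₁,l₂,l₃)=(1,1,2): N and (l;000)² cancel in I_A²/I_B².
A: Δ = 0!·2!·2!/5! = 1/30; Racah Σ t=0..0: t=0:+1/4 = 1/4; ⇒ 3j(1 1 2; -1 -1 2)² = 1/5, sgn +1
B: Δ = 0!·2!·2!/5! = 1/30; Racah Σ t=0..0: t=0:+1/2 = 1/2; ⇒ 3j(1 1 2; 0 1 -1)² = 1/10, sgn -1
I_A²/I_B² = (1/5)/(1/10) = 2/1

2/1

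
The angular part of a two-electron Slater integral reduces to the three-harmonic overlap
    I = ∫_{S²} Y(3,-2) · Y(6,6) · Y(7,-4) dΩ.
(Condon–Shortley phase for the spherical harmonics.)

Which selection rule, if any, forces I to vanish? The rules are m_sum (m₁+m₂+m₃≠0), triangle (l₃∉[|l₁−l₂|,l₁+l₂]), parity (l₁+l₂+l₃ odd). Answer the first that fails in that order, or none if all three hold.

m₁+m₂+m₃ = -2 + 6 − 4 = 0  ✓
triangle: |3−6|=3 ≤ l₃=7 ≤ 3+6=9  ✓
parity: l₁+l₂+l₃ = 16 is even  ✓

none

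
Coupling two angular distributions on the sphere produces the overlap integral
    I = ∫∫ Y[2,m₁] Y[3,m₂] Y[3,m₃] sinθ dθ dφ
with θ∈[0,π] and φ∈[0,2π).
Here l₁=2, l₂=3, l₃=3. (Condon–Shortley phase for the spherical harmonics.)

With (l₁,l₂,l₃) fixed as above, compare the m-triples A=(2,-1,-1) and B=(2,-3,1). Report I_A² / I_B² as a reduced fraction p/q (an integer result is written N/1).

Shared (l₁,l₂,l₃)=(2,3,3): N and (l;000)² cancel in I_A²/I_B².
A: Δ = 2!·2!·4!/9! = 1/3780; Racah Σ t=0..0: t=0:+1/16 = 1/16; ⇒ 3j(2 3 3; 2 -1 -1)² = 2/35, sgn +1
B: Δ = 2!·2!·4!/9! = 1/3780; Racah Σ t=0..0: t=0:+1/96 = 1/96; ⇒ 3j(2 3 3; 2 -3 1)² = 1/42, sgn +1
I_A²/I_B² = (2/35)/(1/42) = 12/5

12/5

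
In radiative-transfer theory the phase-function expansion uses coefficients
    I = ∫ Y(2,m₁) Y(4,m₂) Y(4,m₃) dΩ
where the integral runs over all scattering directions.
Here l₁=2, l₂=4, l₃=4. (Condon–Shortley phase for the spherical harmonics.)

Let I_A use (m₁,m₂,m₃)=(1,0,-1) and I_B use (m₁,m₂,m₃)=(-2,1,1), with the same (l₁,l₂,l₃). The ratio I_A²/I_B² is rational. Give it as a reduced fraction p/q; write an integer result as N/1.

1/20

Shared (l₁,l₂,l₃)=(2,4,4): N and (l;000)² cancel in I_A²/I_B².
A: Δ = 2!·2!·6!/11! = 1/13860; Racah Σ t=0..1: t=0:+1/96 t=1:−1/72 = -1/288; ⇒ 3j(2 4 4; 1 0 -1)² = 1/462, sgn +1
B: Δ = 2!·2!·6!/11! = 1/13860; Racah Σ t=2..2: t=2:+1/144 = 1/144; ⇒ 3j(2 4 4; -2 1 1)² = 10/231, sgn -1
I_A²/I_B² = (1/462)/(10/231) = 1/20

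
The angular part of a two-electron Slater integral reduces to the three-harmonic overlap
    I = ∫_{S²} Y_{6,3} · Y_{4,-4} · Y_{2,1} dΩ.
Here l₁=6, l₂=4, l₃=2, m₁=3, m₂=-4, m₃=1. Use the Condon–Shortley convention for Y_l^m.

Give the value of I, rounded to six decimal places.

Rules hold: Σm=0, L=12 even, 2≤2≤10.
N = 13·9·5 = 585
Δ = 8!·4!·0!/13! = 1/6435
Racah Σ t=4..4: t=4:+1/2304 = 1/2304
⇒ 3j(6 4 2; 0 0 0)² = 5/143, sgn +1
Racah Σ t=0..0: t=0:+1/241920 = 1/241920
⇒ 3j(6 4 2; 3 -4 1)² = 1/715, sgn -1
4πI² = N·(3j₀)²·(3jₘ)² = 45/1573
I = -1·√(0.0286078/4π) = -0.04771303

-0.047713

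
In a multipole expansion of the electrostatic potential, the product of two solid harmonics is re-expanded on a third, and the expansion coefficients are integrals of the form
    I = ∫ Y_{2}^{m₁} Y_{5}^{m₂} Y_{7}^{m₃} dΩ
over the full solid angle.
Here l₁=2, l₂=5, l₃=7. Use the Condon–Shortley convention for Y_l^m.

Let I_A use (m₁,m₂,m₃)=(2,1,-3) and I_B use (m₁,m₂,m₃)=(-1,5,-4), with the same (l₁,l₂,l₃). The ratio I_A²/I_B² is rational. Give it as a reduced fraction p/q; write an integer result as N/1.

210/11

Shared (l₁,l₂,l₃)=(2,5,7): N and (l;000)² cancel in I_A²/I_B².
A: Δ = 0!·4!·10!/15! = 1/15015; Racah Σ t=0..0: t=0:+1/414720 = 1/414720; ⇒ 3j(2 5 7; 2 1 -3)² = 2/143, sgn +1
B: Δ = 0!·4!·10!/15! = 1/15015; Racah Σ t=0..0: t=0:+1/21772800 = 1/21772800; ⇒ 3j(2 5 7; -1 5 -4)² = 1/1365, sgn -1
I_A²/I_B² = (2/143)/(1/1365) = 210/11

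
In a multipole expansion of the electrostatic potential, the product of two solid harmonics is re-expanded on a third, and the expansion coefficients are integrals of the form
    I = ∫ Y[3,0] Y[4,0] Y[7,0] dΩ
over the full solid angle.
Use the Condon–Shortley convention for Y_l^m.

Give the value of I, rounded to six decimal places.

m-sum 0 ✓  L=14 even ✓  1≤7≤7 ✓
Π(2lᵢ+1) = 7×9×15 = 945
triangle coeff Δ(3,4,7) = 1/45045
Σ_t [0,0]: t=0:+1/20736 = 1/20736
(3j)²=35/1287 [(3 4 7; 0 0 0)], sign=-1
(m-triple is (0,0,0) — same symbol as above.)
⇒ 4πI² = 42875/61347
I = (+1)√(42875/61347/(4π)) = 0.23583077

0.235831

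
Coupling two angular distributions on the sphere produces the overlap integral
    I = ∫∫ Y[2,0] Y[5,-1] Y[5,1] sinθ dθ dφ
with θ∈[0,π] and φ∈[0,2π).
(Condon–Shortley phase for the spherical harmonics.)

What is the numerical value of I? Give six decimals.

-0.145565

m-sum 0 ✓  L=12 even ✓  3≤5≤7 ✓
Π(2lᵢ+1) = 5×11×11 = 605
triangle coeff Δ(2,5,5) = 1/38610
Σ_t [0,2]: t=0:+1/2880 t=1:−1/576 t=2:+1/2880 = -1/960
(3j)²=10/429 [(2 5 5; 0 0 0)], sign=+1
Σ_t [0,2]: t=0:+1/2304 t=1:−1/720 t=2:+1/5760 = -1/1280
(3j)²=27/1430 [(2 5 5; 0 -1 1)], sign=-1
⇒ 4πI² = 45/169
I = (-1)√(45/169/(4π)) = -0.14556534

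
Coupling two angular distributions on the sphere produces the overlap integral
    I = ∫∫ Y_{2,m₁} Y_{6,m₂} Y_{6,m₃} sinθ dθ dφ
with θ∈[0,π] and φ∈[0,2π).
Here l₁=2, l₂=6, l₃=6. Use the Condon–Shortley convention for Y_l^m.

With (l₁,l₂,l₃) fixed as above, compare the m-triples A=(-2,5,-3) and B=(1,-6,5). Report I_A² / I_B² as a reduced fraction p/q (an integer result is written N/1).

5/11

l's match ⇒ only the (l;m) 3-j factors differ between A and B.
A: triangle coeff Δ(2,6,6) = 1/90090; Σ_t [2,2]: t=2:+1/1451520 = 1/1451520; (3j)²=1/91 [(2 6 6; -2 5 -3)], sign=-1
B: triangle coeff Δ(2,6,6) = 1/90090; Σ_t [0,0]: t=0:+1/7257600 = 1/7257600; (3j)²=11/455 [(2 6 6; 1 -6 5)], sign=-1
I_A²/I_B² = (1/91)/(11/455) = 5/11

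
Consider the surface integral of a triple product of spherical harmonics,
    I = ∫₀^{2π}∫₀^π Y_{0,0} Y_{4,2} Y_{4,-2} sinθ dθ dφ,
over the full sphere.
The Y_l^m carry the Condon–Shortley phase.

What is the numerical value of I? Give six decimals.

0.282095

Checks pass: Σm=0; 8 even; l₃=4∈[4,4].
(2·0+1)(2·4+1)(2·4+1) = 81
Δ: 0! 0! 8! / 9! → 1/9
sum: t=0:+1/576 = 1/576
3j²(0 4 4; 0 0 0) = Δ·Π!·Σ² = 1/9  (sign +1)
sum: t=0:+1/1440 = 1/1440
3j²(0 4 4; 0 2 -2) = Δ·Π!·Σ² = 1/9  (sign +1)
combine: 4πI² = 81·1/9·1/9 = 1/1
take √, sign +1: I = 0.28209479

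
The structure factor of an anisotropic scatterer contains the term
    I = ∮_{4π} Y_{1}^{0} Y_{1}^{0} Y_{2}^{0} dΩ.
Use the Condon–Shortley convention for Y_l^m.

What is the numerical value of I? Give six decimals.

Rules hold: Σm=0, L=4 even, 0≤2≤2.
N = 3·3·5 = 45
Δ = 0!·2!·2!/5! = 1/30
Racah Σ t=0..0: t=0:+1/1 = 1/1
⇒ 3j(1 1 2; 0 0 0)² = 2/15, sgn +1
(m-triple is (0,0,0) — same symbol as above.)
4πI² = N·(3j₀)²·(3jₘ)² = 4/5
I = +1·√(0.8/4π) = 0.25231325

0.252313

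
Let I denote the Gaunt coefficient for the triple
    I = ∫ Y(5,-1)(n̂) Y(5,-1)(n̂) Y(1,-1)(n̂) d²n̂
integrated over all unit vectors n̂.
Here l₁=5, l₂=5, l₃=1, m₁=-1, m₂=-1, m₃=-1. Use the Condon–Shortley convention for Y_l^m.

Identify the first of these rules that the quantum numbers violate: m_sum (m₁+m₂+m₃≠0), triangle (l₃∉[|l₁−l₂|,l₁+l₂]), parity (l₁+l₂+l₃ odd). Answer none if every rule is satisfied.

m_sum

m₁+m₂+m₃ = -1 − 1 − 1 = -3  ✗
triangle: |5−5|=0 ≤ l₃=1 ≤ 5+5=10
parity: l₁+l₂+l₃ = 11 is odd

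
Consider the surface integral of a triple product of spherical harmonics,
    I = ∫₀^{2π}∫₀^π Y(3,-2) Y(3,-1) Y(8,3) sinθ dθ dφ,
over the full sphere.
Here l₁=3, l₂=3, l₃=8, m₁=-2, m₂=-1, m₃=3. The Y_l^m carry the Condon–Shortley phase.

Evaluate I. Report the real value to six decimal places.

0.000000

triangle: need 0≤l₃≤6, have 8; I=0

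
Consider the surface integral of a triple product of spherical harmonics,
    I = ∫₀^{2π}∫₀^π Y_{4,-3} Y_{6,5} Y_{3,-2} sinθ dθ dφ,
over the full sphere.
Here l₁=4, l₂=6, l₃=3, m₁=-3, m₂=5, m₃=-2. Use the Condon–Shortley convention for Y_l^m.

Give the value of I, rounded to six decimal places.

l₁+l₂+l₃=13 is odd: 3j(l;000)=0 ⇒ I=0

0.000000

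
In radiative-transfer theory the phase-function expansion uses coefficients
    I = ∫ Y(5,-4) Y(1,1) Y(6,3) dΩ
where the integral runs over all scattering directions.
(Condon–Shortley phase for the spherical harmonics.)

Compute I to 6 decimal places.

-0.070770

Rules hold: Σm=0, L=12 even, 4≤6≤6.
N = 11·3·13 = 429
Δ = 0!·10!·2!/13! = 1/858
Racah Σ t=0..0: t=0:+1/14400 = 1/14400
⇒ 3j(5 1 6; 0 0 0)² = 6/143, sgn +1
Racah Σ t=0..0: t=0:+1/725760 = 1/725760
⇒ 3j(5 1 6; -4 1 3)² = 1/286, sgn -1
4πI² = N·(3j₀)²·(3jₘ)² = 9/143
I = -1·√(0.0629371/4π) = -0.07076985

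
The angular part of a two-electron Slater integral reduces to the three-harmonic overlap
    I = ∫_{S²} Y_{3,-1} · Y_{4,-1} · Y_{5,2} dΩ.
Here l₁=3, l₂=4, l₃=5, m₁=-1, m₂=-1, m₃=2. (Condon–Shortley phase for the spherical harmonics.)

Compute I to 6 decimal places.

Checks pass: Σm=0; 12 even; l₃=5∈[1,7].
(2·3+1)(2·4+1)(2·5+1) = 693
Δ: 2! 4! 6! / 13! → 1/180180
sum: t=0:+1/576 t=1:−1/144 t=2:+1/576 = -1/288
3j²(3 4 5; 0 0 0) = Δ·Π!·Σ² = 20/1001  (sign +1)
sum: t=0:+1/1728 t=1:−1/288 t=2:+1/960 = -1/540
3j²(3 4 5; -1 -1 2) = Δ·Π!·Σ² = 128/6435  (sign +1)
combine: 4πI² = 693·20/1001·128/6435 = 512/1859
take √, sign +1: I = 0.14804384

0.148044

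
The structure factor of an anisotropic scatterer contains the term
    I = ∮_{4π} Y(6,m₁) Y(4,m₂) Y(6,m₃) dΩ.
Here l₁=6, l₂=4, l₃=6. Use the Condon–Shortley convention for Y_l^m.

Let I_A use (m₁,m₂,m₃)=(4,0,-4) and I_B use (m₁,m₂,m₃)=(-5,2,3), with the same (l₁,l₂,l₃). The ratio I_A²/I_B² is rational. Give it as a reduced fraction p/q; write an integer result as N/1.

Shared (l₁,l₂,l₃)=(6,4,6): N and (l;000)² cancel in I_A²/I_B².
A: Δ = 4!·8!·4!/17! = 1/15315300; Racah Σ t=0..2: t=0:+1/829440 t=1:−1/181440 t=2:+1/645120 = -1/362880; ⇒ 3j(6 4 6; 4 0 -4)² = 256/17017, sgn -1
B: Δ = 4!·8!·4!/17! = 1/15315300; Racah Σ t=3..4: t=3:−1/1451520 t=4:+1/483840 = 1/725760; ⇒ 3j(6 4 6; -5 2 3)² = 24/1547, sgn -1
I_A²/I_B² = (256/17017)/(24/1547) = 32/33

32/33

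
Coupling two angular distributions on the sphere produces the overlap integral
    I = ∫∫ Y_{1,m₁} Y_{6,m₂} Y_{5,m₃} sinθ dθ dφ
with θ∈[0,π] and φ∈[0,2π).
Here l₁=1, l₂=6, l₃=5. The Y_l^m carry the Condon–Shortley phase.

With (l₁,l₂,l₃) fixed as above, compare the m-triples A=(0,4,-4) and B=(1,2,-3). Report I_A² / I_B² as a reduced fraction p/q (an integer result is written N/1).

l's match ⇒ only the (l;m) 3-j factors differ between A and B.
A: triangle coeff Δ(1,6,5) = 1/858; Σ_t [1,1]: t=1:−1/362880 = -1/362880; (3j)²=10/429 [(1 6 5; 0 4 -4)], sign=+1
B: triangle coeff Δ(1,6,5) = 1/858; Σ_t [0,0]: t=0:+1/161280 = 1/161280; (3j)²=1/143 [(1 6 5; 1 2 -3)], sign=+1
I_A²/I_B² = (10/429)/(1/143) = 10/3

10/3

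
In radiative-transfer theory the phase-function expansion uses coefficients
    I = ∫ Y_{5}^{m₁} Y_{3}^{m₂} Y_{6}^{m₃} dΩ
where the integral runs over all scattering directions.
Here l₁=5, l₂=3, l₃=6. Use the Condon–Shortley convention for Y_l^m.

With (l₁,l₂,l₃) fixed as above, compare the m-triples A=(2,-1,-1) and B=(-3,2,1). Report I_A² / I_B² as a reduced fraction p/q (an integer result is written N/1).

15/64

Same 5,3,6: normalisation and zero-m 3j drop out of the ratio.
A: Δ: 2! 8! 4! / 15! → 1/675675; sum: t=0:+1/5760 t=1:−1/8640 t=2:+1/241920 = 1/16128; 3j²(5 3 6; 2 -1 -1) = Δ·Π!·Σ² = 5/1001  (sign -1)
B: Δ: 2! 8! 4! / 15! → 1/675675; sum: t=1:−1/120960 t=2:+1/17280 = 1/20160; 3j²(5 3 6; -3 2 1) = Δ·Π!·Σ² = 64/3003  (sign -1)
I_A²/I_B² = (5/1001)/(64/3003) = 15/64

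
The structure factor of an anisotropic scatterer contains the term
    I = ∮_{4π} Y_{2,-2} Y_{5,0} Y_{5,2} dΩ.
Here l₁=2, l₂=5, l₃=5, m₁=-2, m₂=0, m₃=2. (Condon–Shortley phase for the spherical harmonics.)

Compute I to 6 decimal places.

-0.191372

m-sum 0 ✓  L=12 even ✓  3≤5≤7 ✓
Π(2lᵢ+1) = 5×11×11 = 605
triangle coeff Δ(2,5,5) = 1/38610
Σ_t [0,2]: t=0:+1/2880 t=1:−1/576 t=2:+1/2880 = -1/960
(3j)²=10/429 [(2 5 5; 0 0 0)], sign=+1
Σ_t [2,2]: t=2:+1/2880 = 1/2880
(3j)²=14/429 [(2 5 5; -2 0 2)], sign=-1
⇒ 4πI² = 700/1521
I = (-1)√(700/1521/(4π)) = -0.19137248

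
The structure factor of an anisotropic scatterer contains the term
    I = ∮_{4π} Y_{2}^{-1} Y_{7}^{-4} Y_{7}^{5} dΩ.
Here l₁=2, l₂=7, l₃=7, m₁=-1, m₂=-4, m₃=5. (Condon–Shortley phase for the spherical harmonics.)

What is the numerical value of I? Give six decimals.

-0.188767

Checks pass: Σm=0; 16 even; l₃=7∈[5,9].
(2·2+1)(2·7+1)(2·7+1) = 1125
Δ: 2! 2! 12! / 17! → 1/185640
sum: t=0:+1/2419200 t=1:−1/518400 t=2:+1/2419200 = -1/907200
3j²(2 7 7; 0 0 0) = Δ·Π!·Σ² = 56/3315  (sign +1)
sum: t=1:−1/14515200 t=2:+1/79833600 = -1/17740800
3j²(2 7 7; -1 -4 5) = Δ·Π!·Σ² = 729/30940  (sign -1)
combine: 4πI² = 1125·56/3315·729/30940 = 21870/48841
take √, sign -1: I = -0.18876748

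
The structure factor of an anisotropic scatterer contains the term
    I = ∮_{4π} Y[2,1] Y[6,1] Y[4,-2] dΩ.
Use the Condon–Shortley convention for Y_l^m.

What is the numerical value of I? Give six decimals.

-0.133065

Checks pass: Σm=0; 12 even; l₃=4∈[4,8].
(2·2+1)(2·6+1)(2·4+1) = 585
Δ: 4! 0! 8! / 13! → 1/6435
sum: t=2:+1/2304 = 1/2304
3j²(2 6 4; 0 0 0) = Δ·Π!·Σ² = 5/143  (sign +1)
sum: t=1:−1/8640 = -1/8640
3j²(2 6 4; 1 1 -2) = Δ·Π!·Σ² = 14/1287  (sign -1)
combine: 4πI² = 585·5/143·14/1287 = 350/1573
take √, sign -1: I = -0.13306527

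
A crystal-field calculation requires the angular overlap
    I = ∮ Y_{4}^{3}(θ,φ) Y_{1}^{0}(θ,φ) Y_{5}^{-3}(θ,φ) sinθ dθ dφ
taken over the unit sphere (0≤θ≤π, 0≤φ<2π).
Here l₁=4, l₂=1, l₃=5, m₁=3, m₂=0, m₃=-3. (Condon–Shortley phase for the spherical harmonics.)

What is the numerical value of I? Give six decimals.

-0.196426

Checks pass: Σm=0; 10 even; l₃=5∈[3,5].
(2·4+1)(2·1+1)(2·5+1) = 297
Δ: 0! 8! 2! / 11! → 1/495
sum: t=0:+1/576 = 1/576
3j²(4 1 5; 0 0 0) = Δ·Π!·Σ² = 5/99  (sign -1)
sum: t=0:+1/5040 = 1/5040
3j²(4 1 5; 3 0 -3) = Δ·Π!·Σ² = 16/495  (sign +1)
combine: 4πI² = 297·5/99·16/495 = 16/33
take √, sign -1: I = -0.19642560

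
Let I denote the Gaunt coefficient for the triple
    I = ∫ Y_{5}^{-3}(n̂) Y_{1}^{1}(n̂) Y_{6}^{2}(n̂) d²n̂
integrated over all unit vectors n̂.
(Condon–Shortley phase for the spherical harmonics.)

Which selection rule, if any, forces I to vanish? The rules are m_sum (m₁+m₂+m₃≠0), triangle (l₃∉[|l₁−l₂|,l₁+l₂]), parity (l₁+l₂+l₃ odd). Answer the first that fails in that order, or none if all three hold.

none

Σmᵢ = 0  ✓
l₃∈[|l₁−l₂|,l₁+l₂]=[4,6], have l₃=6  ✓
Σlᵢ = 12 ⇒ even  ✓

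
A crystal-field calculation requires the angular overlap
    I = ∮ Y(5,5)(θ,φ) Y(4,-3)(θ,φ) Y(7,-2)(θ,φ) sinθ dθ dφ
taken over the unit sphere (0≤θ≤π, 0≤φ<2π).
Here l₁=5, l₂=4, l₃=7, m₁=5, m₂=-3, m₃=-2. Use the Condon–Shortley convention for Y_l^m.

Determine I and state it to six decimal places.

-0.045821

Rules hold: Σm=0, L=16 even, 1≤7≤9.
N = 11·9·15 = 1485
Δ = 2!·8!·6!/17! = 1/6126120
Racah Σ t=0..2: t=0:+1/69120 t=1:−1/20736 t=2:+1/69120 = -1/51840
⇒ 3j(5 4 7; 0 0 0)² = 280/21879, sgn +1
Racah Σ t=0..0: t=0:+1/9676800 = 1/9676800
⇒ 3j(5 4 7; 5 -3 -2)² = 27/19448, sgn -1
4πI² = N·(3j₀)²·(3jₘ)² = 14175/537251
I = -1·√(0.0263843/4π) = -0.04582136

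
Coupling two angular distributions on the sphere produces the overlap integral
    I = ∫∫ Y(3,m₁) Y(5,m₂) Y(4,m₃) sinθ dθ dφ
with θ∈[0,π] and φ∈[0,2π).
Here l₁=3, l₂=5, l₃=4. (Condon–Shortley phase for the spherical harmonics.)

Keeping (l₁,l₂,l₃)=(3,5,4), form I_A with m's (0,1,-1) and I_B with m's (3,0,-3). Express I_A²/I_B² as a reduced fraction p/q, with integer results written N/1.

Shared (l₁,l₂,l₃)=(3,5,4): N and (l;000)² cancel in I_A²/I_B².
A: Δ = 4!·2!·6!/13! = 1/180180; Racah Σ t=1..3: t=1:−1/1440 t=2:+1/192 t=3:−1/432 = 19/8640; ⇒ 3j(3 5 4; 0 1 -1)² = 361/30030, sgn -1
B: Δ = 4!·2!·6!/13! = 1/180180; Racah Σ t=0..0: t=0:+1/5760 = 1/5760; ⇒ 3j(3 5 4; 3 0 -3)² = 5/572, sgn -1
I_A²/I_B² = (361/30030)/(5/572) = 722/525

722/525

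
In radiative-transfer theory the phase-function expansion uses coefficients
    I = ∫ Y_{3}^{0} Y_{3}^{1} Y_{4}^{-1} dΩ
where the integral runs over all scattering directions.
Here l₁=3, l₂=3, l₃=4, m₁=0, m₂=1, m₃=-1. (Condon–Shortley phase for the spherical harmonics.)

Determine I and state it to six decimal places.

Rules hold: Σm=0, L=10 even, 0≤4≤6.
N = 7·7·9 = 441
Δ = 2!·4!·4!/11! = 1/34650
Racah Σ t=0..2: t=0:+1/72 t=1:−1/16 t=2:+1/72 = -5/144
⇒ 3j(3 3 4; 0 0 0)² = 2/77, sgn -1
Racah Σ t=0..2: t=0:+1/288 t=1:−1/24 t=2:+1/48 = -5/288
⇒ 3j(3 3 4; 0 1 -1)² = 5/462, sgn +1
4πI² = N·(3j₀)²·(3jₘ)² = 15/121
I = -1·√(0.123967/4π) = -0.09932258

-0.099323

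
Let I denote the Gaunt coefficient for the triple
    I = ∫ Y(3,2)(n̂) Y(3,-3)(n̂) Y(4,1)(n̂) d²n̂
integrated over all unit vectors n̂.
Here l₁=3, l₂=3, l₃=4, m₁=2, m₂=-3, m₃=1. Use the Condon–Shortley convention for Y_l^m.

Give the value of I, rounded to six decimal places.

Rules hold: Σm=0, L=10 even, 0≤4≤6.
N = 7·7·9 = 441
Δ = 2!·4!·4!/11! = 1/34650
Racah Σ t=0..2: t=0:+1/72 t=1:−1/16 t=2:+1/72 = -5/144
⇒ 3j(3 3 4; 0 0 0)² = 2/77, sgn -1
Racah Σ t=0..0: t=0:+1/288 = 1/288
⇒ 3j(3 3 4; 2 -3 1)² = 5/231, sgn -1
4πI² = N·(3j₀)²·(3jₘ)² = 30/121
I = +1·√(0.247934/4π) = 0.14046335

0.140463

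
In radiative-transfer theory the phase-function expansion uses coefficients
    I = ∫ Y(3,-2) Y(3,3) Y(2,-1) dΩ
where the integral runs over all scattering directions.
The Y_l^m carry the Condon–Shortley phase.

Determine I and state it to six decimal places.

-0.210261

m-sum 0 ✓  L=8 even ✓  0≤2≤6 ✓
Π(2lᵢ+1) = 7×7×5 = 245
triangle coeff Δ(3,3,2) = 1/3780
Σ_t [1,3]: t=1:−1/24 t=2:+1/4 t=3:−1/24 = 1/6
(3j)²=4/105 [(3 3 2; 0 0 0)], sign=+1
Σ_t [4,4]: t=4:+1/48 = 1/48
(3j)²=5/84 [(3 3 2; -2 3 -1)], sign=-1
⇒ 4πI² = 5/9
I = (-1)√(5/9/(4π)) = -0.21026104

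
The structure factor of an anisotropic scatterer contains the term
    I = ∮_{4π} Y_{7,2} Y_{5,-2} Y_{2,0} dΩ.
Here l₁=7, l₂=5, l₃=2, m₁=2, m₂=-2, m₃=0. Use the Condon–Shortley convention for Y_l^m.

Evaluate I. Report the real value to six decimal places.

m-sum 0 ✓  L=14 even ✓  2≤2≤12 ✓
Π(2lᵢ+1) = 15×11×5 = 825
triangle coeff Δ(7,5,2) = 1/15015
Σ_t [5,5]: t=5:−1/57600 = -1/57600
(3j)²=21/715 [(7 5 2; 0 0 0)], sign=-1
Σ_t [3,3]: t=3:−1/120960 = -1/120960
(3j)²=24/1001 [(7 5 2; 2 -2 0)], sign=-1
⇒ 4πI² = 1080/1859
I = (+1)√(1080/1859/(4π)) = 0.21501425

0.215014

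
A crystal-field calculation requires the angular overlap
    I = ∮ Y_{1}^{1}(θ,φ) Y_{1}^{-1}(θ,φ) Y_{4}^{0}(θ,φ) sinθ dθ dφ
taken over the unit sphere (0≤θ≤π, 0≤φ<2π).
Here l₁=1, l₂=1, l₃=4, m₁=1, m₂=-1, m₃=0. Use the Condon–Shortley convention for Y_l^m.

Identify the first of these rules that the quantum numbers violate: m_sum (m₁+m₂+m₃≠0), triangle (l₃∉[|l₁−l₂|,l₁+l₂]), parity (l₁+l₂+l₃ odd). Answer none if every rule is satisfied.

azimuthal sum: 1 − 1 + 0 = 0  ✓
0 ≤ 4 ≤ 2 (triangle on l)  ✗
L = 1 + 1 + 4 = 6 (even)

triangle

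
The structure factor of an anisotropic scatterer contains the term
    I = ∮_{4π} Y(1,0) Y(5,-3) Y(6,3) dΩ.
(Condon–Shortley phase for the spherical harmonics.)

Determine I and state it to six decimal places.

m-sum 0 ✓  L=12 even ✓  4≤6≤6 ✓
Π(2lᵢ+1) = 3×11×13 = 429
triangle coeff Δ(1,5,6) = 1/858
Σ_t [0,0]: t=0:+1/14400 = 1/14400
(3j)²=6/143 [(1 5 6; 0 0 0)], sign=+1
Σ_t [0,0]: t=0:+1/80640 = 1/80640
(3j)²=9/286 [(1 5 6; 0 -3 3)], sign=-1
⇒ 4πI² = 81/143
I = (-1)√(81/143/(4π)) = -0.21230956

-0.212310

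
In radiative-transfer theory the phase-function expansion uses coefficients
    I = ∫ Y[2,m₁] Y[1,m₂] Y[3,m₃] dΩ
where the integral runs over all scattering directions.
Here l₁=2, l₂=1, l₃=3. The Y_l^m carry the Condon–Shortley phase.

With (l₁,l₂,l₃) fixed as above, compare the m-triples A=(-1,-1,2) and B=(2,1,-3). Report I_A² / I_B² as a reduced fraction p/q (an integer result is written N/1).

2/3

Shared (l₁,l₂,l₃)=(2,1,3): N and (l;000)² cancel in I_A²/I_B².
A: Δ = 0!·4!·2!/7! = 1/105; Racah Σ t=0..0: t=0:+1/12 = 1/12; ⇒ 3j(2 1 3; -1 -1 2)² = 2/21, sgn -1
B: Δ = 0!·4!·2!/7! = 1/105; Racah Σ t=0..0: t=0:+1/48 = 1/48; ⇒ 3j(2 1 3; 2 1 -3)² = 1/7, sgn +1
I_A²/I_B² = (2/21)/(1/7) = 2/3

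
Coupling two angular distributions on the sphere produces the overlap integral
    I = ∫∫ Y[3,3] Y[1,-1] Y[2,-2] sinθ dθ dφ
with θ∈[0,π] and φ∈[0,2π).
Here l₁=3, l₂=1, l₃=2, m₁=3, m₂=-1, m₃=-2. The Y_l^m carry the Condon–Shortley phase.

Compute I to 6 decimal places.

-0.319865

Rules hold: Σm=0, L=6 even, 2≤2≤4.
N = 7·3·5 = 105
Δ = 2!·4!·0!/7! = 1/105
Racah Σ t=1..1: t=1:−1/4 = -1/4
⇒ 3j(3 1 2; 0 0 0)² = 3/35, sgn -1
Racah Σ t=0..0: t=0:+1/48 = 1/48
⇒ 3j(3 1 2; 3 -1 -2)² = 1/7, sgn +1
4πI² = N·(3j₀)²·(3jₘ)² = 9/7
I = -1·√(1.28571/4π) = -0.31986543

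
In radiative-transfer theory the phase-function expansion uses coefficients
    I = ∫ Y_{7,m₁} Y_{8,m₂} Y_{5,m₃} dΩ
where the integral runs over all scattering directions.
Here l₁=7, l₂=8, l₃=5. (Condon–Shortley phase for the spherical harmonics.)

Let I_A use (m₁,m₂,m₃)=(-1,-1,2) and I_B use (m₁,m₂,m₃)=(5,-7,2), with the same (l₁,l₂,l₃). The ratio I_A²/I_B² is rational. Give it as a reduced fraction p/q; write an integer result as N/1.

61440/1573

Same 7,8,5: normalisation and zero-m 3j drop out of the ratio.
A: Δ: 10! 4! 6! / 21! → 1/814773960; sum: t=4:+1/14929920 t=5:−1/4147200 t=6:+1/8294400 t=7:−1/130636800 = -1/16329600; 3j²(7 8 5; -1 -1 2) = Δ·Π!·Σ² = 1024/138567  (sign +1)
B: Δ: 10! 4! 6! / 21! → 1/814773960; sum: t=0:+1/1741824000 t=1:−1/1567641600 = -1/15676416000; 3j²(7 8 5; 5 -7 2) = Δ·Π!·Σ² = 11/58140  (sign +1)
I_A²/I_B² = (1024/138567)/(11/58140) = 61440/1573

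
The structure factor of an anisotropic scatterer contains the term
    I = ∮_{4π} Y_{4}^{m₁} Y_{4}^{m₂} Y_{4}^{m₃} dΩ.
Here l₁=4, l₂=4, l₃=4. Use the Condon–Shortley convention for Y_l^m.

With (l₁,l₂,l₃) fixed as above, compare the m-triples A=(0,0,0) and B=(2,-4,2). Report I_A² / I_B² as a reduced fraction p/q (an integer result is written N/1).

18/35

l's match ⇒ only the (l;m) 3-j factors differ between A and B.
A: triangle coeff Δ(4,4,4) = 1/450450; Σ_t [0,4]: t=0:+1/13824 t=1:−1/216 t=2:+1/64 t=3:−1/216 t=4:+1/13824 = 5/768; (3j)²=18/1001 [(4 4 4; 0 0 0)], sign=+1
B: triangle coeff Δ(4,4,4) = 1/450450; Σ_t [0,0]: t=0:+1/2304 = 1/2304; (3j)²=5/143 [(4 4 4; 2 -4 2)], sign=+1
I_A²/I_B² = (18/1001)/(5/143) = 18/35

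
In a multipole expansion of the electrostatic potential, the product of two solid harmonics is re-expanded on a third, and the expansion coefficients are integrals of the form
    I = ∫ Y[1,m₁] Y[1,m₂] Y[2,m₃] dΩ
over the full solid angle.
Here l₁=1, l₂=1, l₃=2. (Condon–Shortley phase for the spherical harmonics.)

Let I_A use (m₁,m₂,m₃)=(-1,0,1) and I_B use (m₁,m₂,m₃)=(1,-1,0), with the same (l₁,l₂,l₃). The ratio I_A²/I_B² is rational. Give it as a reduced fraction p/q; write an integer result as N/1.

3/1

Same 1,1,2: normalisation and zero-m 3j drop out of the ratio.
A: Δ: 0! 2! 2! / 5! → 1/30; sum: t=0:+1/2 = 1/2; 3j²(1 1 2; -1 0 1) = Δ·Π!·Σ² = 1/10  (sign -1)
B: Δ: 0! 2! 2! / 5! → 1/30; sum: t=0:+1/4 = 1/4; 3j²(1 1 2; 1 -1 0) = Δ·Π!·Σ² = 1/30  (sign +1)
I_A²/I_B² = (1/10)/(1/30) = 3/1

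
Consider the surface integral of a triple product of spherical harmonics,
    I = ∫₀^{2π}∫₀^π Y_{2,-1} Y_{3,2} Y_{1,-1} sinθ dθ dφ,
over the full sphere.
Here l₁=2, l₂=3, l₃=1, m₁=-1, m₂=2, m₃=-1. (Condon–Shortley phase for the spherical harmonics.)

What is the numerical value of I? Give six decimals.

Rules hold: Σm=0, L=6 even, 1≤1≤5.
N = 5·7·3 = 105
Δ = 4!·0!·2!/7! = 1/105
Racah Σ t=2..2: t=2:+1/4 = 1/4
⇒ 3j(2 3 1; 0 0 0)² = 3/35, sgn -1
Racah Σ t=3..3: t=3:−1/12 = -1/12
⇒ 3j(2 3 1; -1 2 -1)² = 2/21, sgn -1
4πI² = N·(3j₀)²·(3jₘ)² = 6/7
I = +1·√(0.857143/4π) = 0.26116903

0.261169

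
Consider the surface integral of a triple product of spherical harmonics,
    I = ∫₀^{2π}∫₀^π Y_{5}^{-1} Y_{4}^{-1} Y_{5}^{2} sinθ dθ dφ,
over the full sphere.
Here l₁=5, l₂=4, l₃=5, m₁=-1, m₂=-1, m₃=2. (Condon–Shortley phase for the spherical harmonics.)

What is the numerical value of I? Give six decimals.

0.128377

m-sum 0 ✓  L=14 even ✓  1≤5≤9 ✓
Π(2lᵢ+1) = 11×9×11 = 1089
triangle coeff Δ(5,4,5) = 1/3153150
Σ_t [0,4]: t=0:+1/69120 t=1:−1/1728 t=2:+1/576 t=3:−1/1728 t=4:+1/69120 = 7/11520
(3j)²=2/143 [(5 4 5; 0 0 0)], sign=-1
Σ_t [0,3]: t=0:+1/103680 t=1:−1/2880 t=2:+1/1152 t=3:−1/5184 = 7/20736
(3j)²=35/2574 [(5 4 5; -1 -1 2)], sign=-1
⇒ 4πI² = 35/169
I = (+1)√(35/169/(4π)) = 0.12837656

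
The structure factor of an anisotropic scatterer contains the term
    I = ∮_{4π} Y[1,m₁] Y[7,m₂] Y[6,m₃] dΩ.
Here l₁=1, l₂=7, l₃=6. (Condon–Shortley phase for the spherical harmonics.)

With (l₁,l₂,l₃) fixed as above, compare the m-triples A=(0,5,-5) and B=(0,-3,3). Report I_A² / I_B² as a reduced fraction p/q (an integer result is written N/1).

3/5

Shared (l₁,l₂,l₃)=(1,7,6): N and (l;000)² cancel in I_A²/I_B².
A: Δ = 2!·0!·12!/15! = 1/1365; Racah Σ t=1..1: t=1:−1/39916800 = -1/39916800; ⇒ 3j(1 7 6; 0 5 -5)² = 8/455, sgn +1
B: Δ = 2!·0!·12!/15! = 1/1365; Racah Σ t=1..1: t=1:−1/2177280 = -1/2177280; ⇒ 3j(1 7 6; 0 -3 3)² = 8/273, sgn +1
I_A²/I_B² = (8/455)/(8/273) = 3/5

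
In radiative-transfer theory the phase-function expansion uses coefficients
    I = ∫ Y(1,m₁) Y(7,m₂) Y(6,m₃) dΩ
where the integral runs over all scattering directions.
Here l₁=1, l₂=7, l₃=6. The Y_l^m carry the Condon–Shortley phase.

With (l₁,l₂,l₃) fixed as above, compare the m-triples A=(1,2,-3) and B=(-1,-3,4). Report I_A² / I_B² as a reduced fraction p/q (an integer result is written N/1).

5/3

Same 1,7,6: normalisation and zero-m 3j drop out of the ratio.
A: Δ: 2! 0! 12! / 15! → 1/1365; sum: t=0:+1/4354560 = 1/4354560; 3j²(1 7 6; 1 2 -3) = Δ·Π!·Σ² = 2/273  (sign -1)
B: Δ: 2! 0! 12! / 15! → 1/1365; sum: t=2:+1/14515200 = 1/14515200; 3j²(1 7 6; -1 -3 4) = Δ·Π!·Σ² = 2/455  (sign +1)
I_A²/I_B² = (2/273)/(2/455) = 5/3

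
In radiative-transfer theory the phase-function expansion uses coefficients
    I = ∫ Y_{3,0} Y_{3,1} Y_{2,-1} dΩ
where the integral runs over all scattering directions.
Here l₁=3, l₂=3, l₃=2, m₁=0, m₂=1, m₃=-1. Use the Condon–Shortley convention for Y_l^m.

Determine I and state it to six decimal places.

Rules hold: Σm=0, L=8 even, 0≤2≤6.
N = 7·7·5 = 245
Δ = 4!·2!·2!/9! = 1/3780
Racah Σ t=1..3: t=1:−1/24 t=2:+1/4 t=3:−1/24 = 1/6
⇒ 3j(3 3 2; 0 0 0)² = 4/105, sgn +1
Racah Σ t=2..3: t=2:+1/8 t=3:−1/12 = 1/24
⇒ 3j(3 3 2; 0 1 -1)² = 1/210, sgn -1
4πI² = N·(3j₀)²·(3jₘ)² = 2/45
I = -1·√(0.0444444/4π) = -0.05947080

-0.059471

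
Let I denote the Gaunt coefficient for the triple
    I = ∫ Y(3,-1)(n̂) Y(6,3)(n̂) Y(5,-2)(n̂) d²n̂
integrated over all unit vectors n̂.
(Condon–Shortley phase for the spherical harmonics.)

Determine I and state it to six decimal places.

m-sum 0 ✓  L=14 even ✓  3≤5≤9 ✓
Π(2lᵢ+1) = 7×13×11 = 1001
triangle coeff Δ(3,6,5) = 1/675675
Σ_t [1,3]: t=1:−1/8640 t=2:+1/2304 t=3:−1/8640 = 7/34560
(3j)²=7/429 [(3 6 5; 0 0 0)], sign=-1
Σ_t [2,4]: t=2:+1/40320 t=3:−1/8640 t=4:+1/34560 = -1/16128
(3j)²=18/1001 [(3 6 5; -1 3 -2)], sign=+1
⇒ 4πI² = 42/143
I = (-1)√(42/143/(4π)) = -0.15288036

-0.152880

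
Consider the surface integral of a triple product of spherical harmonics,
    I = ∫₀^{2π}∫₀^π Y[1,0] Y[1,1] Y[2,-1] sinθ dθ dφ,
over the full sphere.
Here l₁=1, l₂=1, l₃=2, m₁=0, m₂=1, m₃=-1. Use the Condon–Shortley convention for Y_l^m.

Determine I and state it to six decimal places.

-0.218510

m-sum 0 ✓  L=4 even ✓  0≤2≤2 ✓
Π(2lᵢ+1) = 3×3×5 = 45
triangle coeff Δ(1,1,2) = 1/30
Σ_t [0,0]: t=0:+1/1 = 1/1
(3j)²=2/15 [(1 1 2; 0 0 0)], sign=+1
Σ_t [0,0]: t=0:+1/2 = 1/2
(3j)²=1/10 [(1 1 2; 0 1 -1)], sign=-1
⇒ 4πI² = 3/5
I = (-1)√(3/5/(4π)) = -0.21850969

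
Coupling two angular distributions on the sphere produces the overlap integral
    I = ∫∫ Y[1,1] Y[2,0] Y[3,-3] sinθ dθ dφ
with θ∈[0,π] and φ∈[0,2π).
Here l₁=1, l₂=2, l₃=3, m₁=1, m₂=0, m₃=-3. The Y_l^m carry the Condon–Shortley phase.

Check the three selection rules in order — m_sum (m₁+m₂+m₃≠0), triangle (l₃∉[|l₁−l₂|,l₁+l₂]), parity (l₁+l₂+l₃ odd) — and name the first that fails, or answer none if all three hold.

m₁+m₂+m₃ = 1 + 0 − 3 = -2  ✗
triangle: |1−2|=1 ≤ l₃=3 ≤ 1+2=3
parity: l₁+l₂+l₃ = 6 is even

m_sum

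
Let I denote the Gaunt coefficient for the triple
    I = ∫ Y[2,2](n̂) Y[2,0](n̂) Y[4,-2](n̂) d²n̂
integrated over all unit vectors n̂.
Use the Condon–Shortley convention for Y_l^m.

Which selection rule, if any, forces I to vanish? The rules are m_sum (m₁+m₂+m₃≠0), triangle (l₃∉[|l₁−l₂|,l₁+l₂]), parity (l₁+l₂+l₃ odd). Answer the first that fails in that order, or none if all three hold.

azimuthal sum: 2 + 0 − 2 = 0  ✓
0 ≤ 4 ≤ 4 (triangle on l)  ✓
L = 2 + 2 + 4 = 8 (even)  ✓

none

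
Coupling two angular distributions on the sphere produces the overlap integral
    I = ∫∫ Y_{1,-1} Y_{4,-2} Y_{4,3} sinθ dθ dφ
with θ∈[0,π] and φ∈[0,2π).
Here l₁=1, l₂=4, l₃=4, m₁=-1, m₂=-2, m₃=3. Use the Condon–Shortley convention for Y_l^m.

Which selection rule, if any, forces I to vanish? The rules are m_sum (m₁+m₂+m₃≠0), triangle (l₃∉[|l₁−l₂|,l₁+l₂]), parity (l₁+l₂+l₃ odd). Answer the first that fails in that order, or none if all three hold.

Σmᵢ = 0  ✓
l₃∈[|l₁−l₂|,l₁+l₂]=[3,5], have l₃=4  ✓
Σlᵢ = 9 ⇒ odd  ✗

parity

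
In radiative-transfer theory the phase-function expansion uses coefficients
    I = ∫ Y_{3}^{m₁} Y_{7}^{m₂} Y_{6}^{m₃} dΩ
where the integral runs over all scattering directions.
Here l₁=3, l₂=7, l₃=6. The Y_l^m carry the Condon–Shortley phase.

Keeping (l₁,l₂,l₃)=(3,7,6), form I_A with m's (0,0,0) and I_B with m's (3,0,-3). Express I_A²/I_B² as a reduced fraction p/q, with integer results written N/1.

Shared (l₁,l₂,l₃)=(3,7,6): N and (l;000)² cancel in I_A²/I_B².
A: Δ = 4!·2!·10!/17! = 1/2042040; Racah Σ t=1..3: t=1:−1/207360 t=2:+1/57600 t=3:−1/207360 = 1/129600; ⇒ 3j(3 7 6; 0 0 0)² = 168/12155, sgn +1
B: Δ = 4!·2!·10!/17! = 1/2042040; Racah Σ t=0..0: t=0:+1/1451520 = 1/1451520; ⇒ 3j(3 7 6; 3 0 -3)² = 45/4862, sgn -1
I_A²/I_B² = (168/12155)/(45/4862) = 112/75

112/75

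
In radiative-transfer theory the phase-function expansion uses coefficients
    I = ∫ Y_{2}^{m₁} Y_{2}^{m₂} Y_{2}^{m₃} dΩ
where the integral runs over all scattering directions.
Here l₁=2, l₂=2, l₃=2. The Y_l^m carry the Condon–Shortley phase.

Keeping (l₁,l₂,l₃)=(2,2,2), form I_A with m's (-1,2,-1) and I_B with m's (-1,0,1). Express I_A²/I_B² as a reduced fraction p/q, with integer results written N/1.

6/1

Same 2,2,2: normalisation and zero-m 3j drop out of the ratio.
A: Δ: 2! 2! 2! / 7! → 1/630; sum: t=2:+1/4 = 1/4; 3j²(2 2 2; -1 2 -1) = Δ·Π!·Σ² = 3/35  (sign -1)
B: Δ: 2! 2! 2! / 7! → 1/630; sum: t=1:−1/2 t=2:+1/4 = -1/4; 3j²(2 2 2; -1 0 1) = Δ·Π!·Σ² = 1/70  (sign +1)
I_A²/I_B² = (3/35)/(1/70) = 6/1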